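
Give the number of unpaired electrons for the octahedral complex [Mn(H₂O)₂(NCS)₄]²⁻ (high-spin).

Ligand charges: 2×(+0) from H₂O and 4×(-1) from NCS⁻ sum to -4; with overall charge -2, Mn is +2.
Mn is in group 7, so Mn²⁺ is d⁵ (7 − 2 = 5).
Configuration: t₂g³ eg², giving 5 unpaired electrons.

5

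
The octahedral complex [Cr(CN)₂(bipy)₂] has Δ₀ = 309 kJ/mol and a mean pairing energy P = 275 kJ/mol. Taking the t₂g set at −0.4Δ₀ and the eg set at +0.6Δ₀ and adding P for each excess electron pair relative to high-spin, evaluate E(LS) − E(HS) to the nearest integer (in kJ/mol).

-34

Ligand charges: 2×(-1) from CN⁻ and 2×(+0) from bipy sum to -2; with overall charge +0, Cr is +2.
Cr sits in group 6; removing 2 electrons leaves Cr²⁺ with 6 − 2 = 4 d electrons.
In the high-spin limit (t₂g³ eg¹) the orbital term is -0.6Δ₀ = -185 kJ/mol, with no excess pairing.
Low-spin: t₂g⁴ eg⁰, orbital CFSE = -1.6Δ₀ = -494 kJ/mol; plus 1 excess pair × P = +275 kJ/mol; total -219 kJ/mol.
E(LS) − E(HS) = -219 − (-185) = -34 kJ/mol.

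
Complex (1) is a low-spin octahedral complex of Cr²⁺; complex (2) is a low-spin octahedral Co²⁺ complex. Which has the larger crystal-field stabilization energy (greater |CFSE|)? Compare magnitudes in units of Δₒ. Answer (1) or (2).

(2)

(1): Cr sits in group 6; removing 2 electrons leaves Cr²⁺ with 6 − 2 = 4 d electrons; t₂g⁴ eg⁰, CFSE = -1.6Δₒ.
(2): Co²⁺: group 9, so d-count = 9 − 2 = 7; t2g^6 e_g^1, CFSE = -1.8Δₒ.
So (2) has the larger |CFSE|.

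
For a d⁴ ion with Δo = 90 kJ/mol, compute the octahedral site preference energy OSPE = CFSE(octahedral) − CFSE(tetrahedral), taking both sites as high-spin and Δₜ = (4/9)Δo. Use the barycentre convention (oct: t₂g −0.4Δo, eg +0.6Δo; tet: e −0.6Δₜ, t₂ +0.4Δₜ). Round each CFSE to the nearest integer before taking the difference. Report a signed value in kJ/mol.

-38

In an octahedral site d⁴ (HS) is t₂g³ eg¹, giving CFSE(oct) = -0.6Δo = -54 kJ/mol.
Tetrahedral e² t₂² gives -0.4Δₜ = -0.4 × (4/9) × 90 = -16 kJ/mol.
OSPE = CFSE(oct) − CFSE(tet) = -54 − (-16) = -38 kJ/mol.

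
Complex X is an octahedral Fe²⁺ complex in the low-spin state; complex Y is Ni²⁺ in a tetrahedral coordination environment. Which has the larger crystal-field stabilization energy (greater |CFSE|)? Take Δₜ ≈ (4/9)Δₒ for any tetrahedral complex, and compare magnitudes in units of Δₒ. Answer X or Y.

X

X: Fe²⁺: group 8, so d-count = 8 − 2 = 6; t2g^6 e_g^0, CFSE = -2.4Δₒ.
Y: Ni is in group 10, so Ni²⁺ is d⁸ (10 − 2 = 8); With tetrahedral geometry the complex is necessarily high-spin; e^4 t2^4, CFSE = -0.8Δₜ ≈ -0.36Δₒ.
So X has the larger |CFSE|.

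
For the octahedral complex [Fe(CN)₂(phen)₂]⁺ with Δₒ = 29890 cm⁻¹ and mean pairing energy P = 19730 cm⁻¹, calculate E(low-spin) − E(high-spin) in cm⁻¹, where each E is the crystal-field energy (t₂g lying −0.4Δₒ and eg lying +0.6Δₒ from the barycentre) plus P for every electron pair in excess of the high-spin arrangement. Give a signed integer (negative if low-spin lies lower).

Ligand charges: 2×(-1) from CN⁻ and 2×(+0) from phen sum to -2; with overall charge +1, Fe is +3.
Group 8 minus oxidation state +3 gives a d⁵ configuration for Fe³⁺.
High-spin: t₂g³ eg², CFSE = 0.0Δₒ = 0 cm⁻¹.
Low-spin t₂g⁵ eg⁰ gives -2.0Δₒ = -59780 cm⁻¹, but forming 2 extra pairs costs 2P = 39460 cm⁻¹, so E(LS) = -59780 + 39460 = -20320 cm⁻¹.
The difference is -20320 − (0) = -20320 cm⁻¹, so low-spin lies lower.

-20320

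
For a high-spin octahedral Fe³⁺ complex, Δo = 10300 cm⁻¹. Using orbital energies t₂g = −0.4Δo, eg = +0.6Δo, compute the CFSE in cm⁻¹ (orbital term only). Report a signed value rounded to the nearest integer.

Fe is in group 8, so Fe³⁺ is d⁵ (8 − 3 = 5).
The d⁵ electrons fill as t₂g³ eg².
The orbital stabilization is 0.0Δo = 0.0 × 10300 = 0 cm⁻¹.

0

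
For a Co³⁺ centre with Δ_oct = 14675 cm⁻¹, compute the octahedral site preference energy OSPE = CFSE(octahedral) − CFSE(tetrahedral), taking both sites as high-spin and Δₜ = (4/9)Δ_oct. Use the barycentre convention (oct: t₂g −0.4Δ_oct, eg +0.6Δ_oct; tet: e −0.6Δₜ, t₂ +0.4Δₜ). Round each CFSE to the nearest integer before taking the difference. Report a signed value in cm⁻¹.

-1957

Co is in group 9, so Co³⁺ is d⁶ (9 − 3 = 6).
In an octahedral site d⁶ (HS) is t₂g⁴ eg², giving CFSE(oct) = -0.4Δ_oct = -5870 cm⁻¹.
Tetrahedral: e³ t₂³, CFSE = 3(−0.6) + 3(+0.4) = -0.6Δₜ = -0.6 × (4/9) × 14675 = -3913 cm⁻¹.
OSPE = -5870 − (-3913) = -1957 cm⁻¹.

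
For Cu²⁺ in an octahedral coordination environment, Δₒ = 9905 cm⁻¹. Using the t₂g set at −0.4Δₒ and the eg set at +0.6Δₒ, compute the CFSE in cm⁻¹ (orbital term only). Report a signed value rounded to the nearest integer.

-5943

Cu sits in group 11; removing 2 electrons leaves Cu²⁺ with 11 − 2 = 9 d electrons.
The d⁹ electrons fill as t₂g⁶ eg³.
Orbital CFSE = 6(-0.4) + 3(0.6) = -0.6Δₒ = -0.6 × 9905 = -5943 cm⁻¹.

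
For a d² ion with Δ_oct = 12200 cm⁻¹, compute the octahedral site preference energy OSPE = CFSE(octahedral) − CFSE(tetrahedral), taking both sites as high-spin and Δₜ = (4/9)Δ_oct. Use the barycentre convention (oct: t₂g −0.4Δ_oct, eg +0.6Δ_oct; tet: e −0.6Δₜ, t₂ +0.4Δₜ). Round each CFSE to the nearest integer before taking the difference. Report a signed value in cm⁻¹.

In an octahedral site d² (HS) is t₂g² eg⁰, giving CFSE(oct) = -0.8Δ_oct = -9760 cm⁻¹.
Tetrahedral e² t₂⁰ gives -1.2Δₜ = -1.2 × (4/9) × 12200 = -6507 cm⁻¹.
Subtracting, OSPE = -9760 − (-6507) = -3253 cm⁻¹.

-3253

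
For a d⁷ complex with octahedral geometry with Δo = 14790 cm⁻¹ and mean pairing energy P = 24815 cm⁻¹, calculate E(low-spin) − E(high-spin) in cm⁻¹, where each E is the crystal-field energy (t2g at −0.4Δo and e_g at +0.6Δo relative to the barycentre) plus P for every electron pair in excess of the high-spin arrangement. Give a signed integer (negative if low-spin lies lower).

10025

High-spin: t2g^5 e_g^2, CFSE = -0.8Δo = -11832 cm⁻¹.
For low-spin the configuration is t2g^6 e_g^1: orbital energy -1.8 × 14790 = -26622 cm⁻¹, and 1 additional pair relative to high-spin adds 24815 cm⁻¹, giving -1807 cm⁻¹.
The difference is -1807 − (-11832) = 10025 cm⁻¹, so high-spin lies lower.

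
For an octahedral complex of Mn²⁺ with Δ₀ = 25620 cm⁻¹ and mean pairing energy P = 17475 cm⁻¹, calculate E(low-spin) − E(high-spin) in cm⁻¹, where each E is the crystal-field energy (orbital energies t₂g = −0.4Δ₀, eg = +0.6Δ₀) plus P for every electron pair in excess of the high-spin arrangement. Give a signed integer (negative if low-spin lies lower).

-16290

Mn²⁺: group 7, so d-count = 7 − 2 = 5.
High-spin d⁵ fills as t₂g³ eg² with CFSE 3(−0.4) + 2(+0.6) = 0.0Δ₀ = 0 cm⁻¹.
Low-spin t₂g⁵ eg⁰ gives -2.0Δ₀ = -51240 cm⁻¹, but forming 2 extra pairs costs 2P = 34950 cm⁻¹, so E(LS) = -51240 + 34950 = -16290 cm⁻¹.
E(LS) − E(HS) = -16290 − (0) = -16290 cm⁻¹.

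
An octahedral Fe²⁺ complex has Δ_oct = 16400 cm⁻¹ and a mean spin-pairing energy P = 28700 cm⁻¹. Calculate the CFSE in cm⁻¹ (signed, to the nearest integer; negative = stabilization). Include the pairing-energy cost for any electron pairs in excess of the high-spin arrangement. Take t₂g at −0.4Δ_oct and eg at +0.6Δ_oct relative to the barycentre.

Fe²⁺: group 8, so d-count = 8 − 2 = 6.
Since Δ_oct = 16400 cm⁻¹ < P = 28700 cm⁻¹, the complex adopts the high-spin configuration.
Configuration: t₂g⁴ eg².
Orbital CFSE = -0.4Δ_oct = -0.4 × 16400 = -6560 cm⁻¹.
High-spin has no excess pairs, so no pairing correction applies.

-6560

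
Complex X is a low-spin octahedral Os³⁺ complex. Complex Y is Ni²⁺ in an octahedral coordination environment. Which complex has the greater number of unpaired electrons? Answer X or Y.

Y

X: Os sits in group 8; removing 3 electrons leaves Os³⁺ with 8 − 3 = 5 d electrons; t2g^5 e_g^0 → 1 unpaired.
Y: Group 10 minus oxidation state +2 gives a d⁸ configuration for Ni²⁺; For octahedral d⁸ the high- and low-spin configurations coincide; t₂g⁶ eg² → 2 unpaired.
So Y has more unpaired electrons.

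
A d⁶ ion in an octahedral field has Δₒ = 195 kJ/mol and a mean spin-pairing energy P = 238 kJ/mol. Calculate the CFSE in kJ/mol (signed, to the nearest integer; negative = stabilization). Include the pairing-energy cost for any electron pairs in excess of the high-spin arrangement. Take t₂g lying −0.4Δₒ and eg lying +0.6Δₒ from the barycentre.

Since Δₒ = 195 kJ/mol < P = 238 kJ/mol, the complex adopts the high-spin configuration.
That gives t₂g⁴ eg².
Orbital CFSE = -0.4Δₒ = -0.4 × 195 = -78 kJ/mol.
High-spin has no excess pairs, so no pairing correction applies.

-78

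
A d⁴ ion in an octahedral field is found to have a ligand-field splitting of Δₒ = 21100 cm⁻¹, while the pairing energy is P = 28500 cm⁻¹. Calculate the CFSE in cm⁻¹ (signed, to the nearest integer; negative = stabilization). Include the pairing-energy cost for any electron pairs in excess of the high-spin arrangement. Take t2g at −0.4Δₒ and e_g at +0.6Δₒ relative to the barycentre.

Δₒ < P, so pairing is avoided: the ground state is high-spin.
Configuration: t2g^3 e_g^1.
Orbital CFSE = -0.6Δₒ = -0.6 × 21100 = -12660 cm⁻¹.
High-spin has no excess pairs, so no pairing correction applies.

-12660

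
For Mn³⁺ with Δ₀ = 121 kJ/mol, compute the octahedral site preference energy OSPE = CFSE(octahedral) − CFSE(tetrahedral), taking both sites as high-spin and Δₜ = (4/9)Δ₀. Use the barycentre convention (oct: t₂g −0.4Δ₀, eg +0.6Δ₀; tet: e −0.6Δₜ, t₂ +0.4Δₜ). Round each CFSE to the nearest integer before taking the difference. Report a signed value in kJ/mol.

-51

Mn³⁺: group 7, so d-count = 7 − 3 = 4.
In an octahedral site d⁴ (HS) is t2g^3 e_g^1, giving CFSE(oct) = -0.6Δ₀ = -73 kJ/mol.
Tetrahedral e^2 t2^2 gives -0.4Δₜ = -0.4 × (4/9) × 121 = -22 kJ/mol.
Subtracting, OSPE = -73 − (-22) = -51 kJ/mol.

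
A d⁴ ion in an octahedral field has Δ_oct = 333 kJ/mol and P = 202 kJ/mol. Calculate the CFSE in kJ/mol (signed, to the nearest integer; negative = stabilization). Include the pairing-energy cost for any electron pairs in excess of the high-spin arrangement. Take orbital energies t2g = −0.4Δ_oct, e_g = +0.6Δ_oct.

Since Δ_oct = 333 kJ/mol > P = 202 kJ/mol, the complex adopts the low-spin configuration.
That gives t2g^4 e_g^0.
Orbital CFSE = -1.6Δ_oct = -1.6 × 333 = -533 kJ/mol.
Excess pairs vs high-spin: 1 − 0 = 1; pairing cost = +202 kJ/mol.
Net CFSE = -533 + 202 = -331 kJ/mol.

-331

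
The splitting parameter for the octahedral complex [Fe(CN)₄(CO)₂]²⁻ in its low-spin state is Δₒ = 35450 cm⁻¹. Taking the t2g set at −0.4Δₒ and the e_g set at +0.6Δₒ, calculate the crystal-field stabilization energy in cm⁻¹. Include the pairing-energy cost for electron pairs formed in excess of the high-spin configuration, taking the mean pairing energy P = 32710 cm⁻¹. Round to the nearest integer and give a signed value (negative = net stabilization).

Ligand charges: 4×(-1) from CN⁻ and 2×(+0) from CO sum to -4; with overall charge -2, Fe is +2.
Fe²⁺: group 8, so d-count = 8 − 2 = 6.
Configuration: t2g^6 e_g^0.
CFSE(orbital) = 6×(-0.4Δₒ) + 0×(0.6Δₒ) = -2.4Δₒ; with Δₒ = 35450 cm⁻¹ that is -85080 cm⁻¹.
Pairing penalty: 3 pairs vs 1 in the high-spin reference → 2 extra × P = 65420 cm⁻¹.
Net CFSE = -85080 + 65420 = -19660 cm⁻¹.

-19660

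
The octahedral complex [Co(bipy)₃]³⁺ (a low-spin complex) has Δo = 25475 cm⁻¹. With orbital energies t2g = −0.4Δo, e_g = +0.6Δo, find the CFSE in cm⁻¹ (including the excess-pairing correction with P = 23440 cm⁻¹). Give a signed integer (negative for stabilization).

-14260

bipy is neutral, so the +3 overall charge sits on Co: oxidation state +3.
Co³⁺: group 9, so d-count = 9 − 3 = 6.
Electron filling gives t2g^6 e_g^0.
The orbital stabilization is -2.4Δo = -2.4 × 25475 = -61140 cm⁻¹.
Relative to high-spin t2g^4 e_g^2 (1 paired), the low-spin configuration has 2 additional pairs, contributing +2 × 23440 = +46880 cm⁻¹.
Net CFSE = -61140 + 46880 = -14260 cm⁻¹.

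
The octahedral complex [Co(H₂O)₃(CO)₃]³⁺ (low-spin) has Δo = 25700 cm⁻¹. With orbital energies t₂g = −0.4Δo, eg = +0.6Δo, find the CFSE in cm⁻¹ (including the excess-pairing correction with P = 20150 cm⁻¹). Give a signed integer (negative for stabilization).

-21380

Ligand charges: 3×(+0) from H₂O and 3×(+0) from CO sum to +0; with overall charge +3, Co is +3.
Co sits in group 9; removing 3 electrons leaves Co³⁺ with 9 − 3 = 6 d electrons.
Configuration: t₂g⁶ eg⁰.
The orbital stabilization is -2.4Δo = -2.4 × 25700 = -61680 cm⁻¹.
High-spin d⁶ would be t₂g⁴ eg² with 1 pair; low-spin has 3, so 2 excess pairs cost +2P = +40300 cm⁻¹.
Combining: -61680 + 40300 = -21380 cm⁻¹.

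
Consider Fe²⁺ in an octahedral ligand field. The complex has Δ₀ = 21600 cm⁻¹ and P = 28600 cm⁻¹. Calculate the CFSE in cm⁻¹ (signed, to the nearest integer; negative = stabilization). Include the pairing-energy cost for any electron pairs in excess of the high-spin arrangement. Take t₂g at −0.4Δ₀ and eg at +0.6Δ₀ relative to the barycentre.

Fe sits in group 8; removing 2 electrons leaves Fe²⁺ with 8 − 2 = 6 d electrons.
Since Δ₀ = 21600 cm⁻¹ < P = 28600 cm⁻¹, the complex adopts the high-spin configuration.
Configuration: t₂g⁴ eg².
Orbital CFSE = -0.4Δ₀ = -0.4 × 21600 = -8640 cm⁻¹.
High-spin has no excess pairs, so no pairing correction applies.

-8640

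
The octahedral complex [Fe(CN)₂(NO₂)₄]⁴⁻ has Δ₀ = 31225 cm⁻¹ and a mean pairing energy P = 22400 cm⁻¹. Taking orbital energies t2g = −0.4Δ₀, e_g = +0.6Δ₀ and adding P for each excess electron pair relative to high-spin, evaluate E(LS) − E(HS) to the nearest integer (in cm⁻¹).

-17650

Ligand charges: 2×(-1) from CN⁻ and 4×(-1) from NO₂⁻ sum to -6; with overall charge -4, Fe is +2.
Group 8 minus oxidation state +2 gives a d⁶ configuration for Fe²⁺.
High-spin: t2g^4 e_g^2, CFSE = -0.4Δ₀ = -12490 cm⁻¹.
For low-spin the configuration is t2g^6 e_g^0: orbital energy -2.4 × 31225 = -74940 cm⁻¹, and 2 additional pairs relative to high-spin add 44800 cm⁻¹, giving -30140 cm⁻¹.
The difference is -30140 − (-12490) = -17650 cm⁻¹, so low-spin lies lower.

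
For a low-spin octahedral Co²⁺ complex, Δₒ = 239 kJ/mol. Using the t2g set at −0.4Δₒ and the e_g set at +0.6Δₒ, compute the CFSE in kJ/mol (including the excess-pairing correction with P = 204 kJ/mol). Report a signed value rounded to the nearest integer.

-226

Co sits in group 9; removing 2 electrons leaves Co²⁺ with 9 − 2 = 7 d electrons.
Electron filling gives t2g^6 e_g^1.
The orbital stabilization is -1.8Δₒ = -1.8 × 239 = -430 kJ/mol.
Relative to high-spin t2g^5 e_g^2 (2 paired), the low-spin configuration has 1 additional pair, contributing +1 × 204 = +204 kJ/mol.
Overall CFSE = -430 + 204 = -226 kJ/mol.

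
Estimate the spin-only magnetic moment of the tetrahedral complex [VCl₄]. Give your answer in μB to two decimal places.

1.73 μB

Each Cl⁻ contributes -1; 4 × (-1) = -4. With overall charge +0, V is in the +4 oxidation state.
Group 5 minus oxidation state +4 gives a d¹ configuration for V⁴⁺.
Tetrahedral fields are weak (Δₜ ≈ 4/9 Δₒ), so electrons fill high-spin.
Configuration: e¹ t₂⁰ → 1 unpaired electron.
μ(spin-only) = √[1(1+2)] = √3 ≈ 1.73 μB.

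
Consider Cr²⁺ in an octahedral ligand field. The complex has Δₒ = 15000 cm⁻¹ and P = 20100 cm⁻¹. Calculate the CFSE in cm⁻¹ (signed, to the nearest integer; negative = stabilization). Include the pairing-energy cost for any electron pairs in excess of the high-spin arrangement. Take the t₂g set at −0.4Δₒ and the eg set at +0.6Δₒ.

Cr²⁺: group 6, so d-count = 6 − 2 = 4.
Δₒ < P, so pairing is avoided: the ground state is high-spin.
That gives t₂g³ eg¹.
Orbital CFSE = -0.6Δₒ = -0.6 × 15000 = -9000 cm⁻¹.
High-spin has no excess pairs, so no pairing correction applies.

-9000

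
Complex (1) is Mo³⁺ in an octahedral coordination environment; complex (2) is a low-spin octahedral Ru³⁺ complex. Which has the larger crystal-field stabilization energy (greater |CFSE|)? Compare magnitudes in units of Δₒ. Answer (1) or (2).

(2)

(1): Mo is in group 6, so Mo³⁺ is d³ (6 − 3 = 3); t2g^3 e_g^0, CFSE = -1.2Δₒ.
(2): Group 8 minus oxidation state +3 gives a d⁵ configuration for Ru³⁺; t₂g⁵ eg⁰, CFSE = -2.0Δₒ.
So (2) has the larger |CFSE|.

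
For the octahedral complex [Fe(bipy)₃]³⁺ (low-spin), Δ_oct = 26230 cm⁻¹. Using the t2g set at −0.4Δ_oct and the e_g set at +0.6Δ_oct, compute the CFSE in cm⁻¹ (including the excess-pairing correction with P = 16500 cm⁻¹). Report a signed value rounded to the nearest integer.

-19460

bipy is neutral, so the +3 overall charge sits on Fe: oxidation state +3.
Fe³⁺: group 8, so d-count = 8 − 3 = 5.
Configuration: t2g^5 e_g^0.
The orbital stabilization is -2.0Δ_oct = -2.0 × 26230 = -52460 cm⁻¹.
High-spin d⁵ would be t2g^3 e_g^2 with 0 pairs; low-spin has 2, so 2 excess pairs cost +2P = +33000 cm⁻¹.
Net CFSE = -52460 + 33000 = -19460 cm⁻¹.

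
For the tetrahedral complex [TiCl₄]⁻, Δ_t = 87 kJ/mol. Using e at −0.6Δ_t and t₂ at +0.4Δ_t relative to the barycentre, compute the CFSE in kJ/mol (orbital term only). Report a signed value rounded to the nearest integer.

-52

Each Cl⁻ contributes -1; 4 × (-1) = -4. With overall charge -1, Ti is in the +3 oxidation state.
Ti³⁺: group 4, so d-count = 4 − 3 = 1.
With tetrahedral geometry the complex is necessarily high-spin.
The d¹ electrons fill as e¹ t₂⁰.
Orbital CFSE = 1(-0.6) + 0(0.4) = -0.6Δ_t = -0.6 × 87 = -52 kJ/mol.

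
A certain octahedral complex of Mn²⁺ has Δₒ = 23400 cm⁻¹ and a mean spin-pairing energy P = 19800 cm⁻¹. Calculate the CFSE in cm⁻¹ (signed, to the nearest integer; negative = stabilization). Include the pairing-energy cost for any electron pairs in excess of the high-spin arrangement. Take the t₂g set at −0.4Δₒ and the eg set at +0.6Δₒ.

-7200

Mn²⁺: group 7, so d-count = 7 − 2 = 5.
Δₒ > P, so pairing is preferred: the ground state is low-spin.
That gives t₂g⁵ eg⁰.
Orbital CFSE = -2.0Δₒ = -2.0 × 23400 = -46800 cm⁻¹.
Excess pairs vs high-spin: 2 − 0 = 2; pairing cost = +39600 cm⁻¹.
Net CFSE = -46800 + 39600 = -7200 cm⁻¹.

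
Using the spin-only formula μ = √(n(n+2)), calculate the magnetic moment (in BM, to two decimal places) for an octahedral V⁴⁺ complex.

Group 5 minus oxidation state +4 gives a d¹ configuration for V⁴⁺.
Configuration: t₂g¹ eg⁰ → 1 unpaired electron.
μ(spin-only) = √[1(1+2)] = √3 ≈ 1.73 BM.

1.73 BM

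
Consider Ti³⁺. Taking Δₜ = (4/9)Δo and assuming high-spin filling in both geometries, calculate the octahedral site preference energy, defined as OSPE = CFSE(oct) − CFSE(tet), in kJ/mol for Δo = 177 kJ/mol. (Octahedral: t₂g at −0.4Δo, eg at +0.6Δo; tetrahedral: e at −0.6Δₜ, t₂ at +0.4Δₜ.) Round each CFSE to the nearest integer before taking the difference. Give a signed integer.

-24

Ti is in group 4, so Ti³⁺ is d¹ (4 − 3 = 1).
Octahedral (high-spin): t2g^1 e_g^0, CFSE = 1(−0.4) + 0(+0.6) = -0.4Δo = -0.4 × 177 = -71 kJ/mol.
In a tetrahedral site the filling is e^1 t2^0: CFSE(tet) = -0.6Δₜ = -0.6 × (4/9)(177) = -47 kJ/mol.
OSPE = -71 − (-47) = -24 kJ/mol.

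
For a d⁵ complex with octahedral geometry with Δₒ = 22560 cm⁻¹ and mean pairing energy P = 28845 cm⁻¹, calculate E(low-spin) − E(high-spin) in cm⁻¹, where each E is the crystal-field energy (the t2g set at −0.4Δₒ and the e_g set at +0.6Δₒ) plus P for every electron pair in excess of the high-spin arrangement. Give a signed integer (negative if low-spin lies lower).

12570

High-spin: t2g^3 e_g^2, CFSE = 0.0Δₒ = 0 cm⁻¹.
Low-spin: t2g^5 e_g^0, orbital CFSE = -2.0Δₒ = -45120 cm⁻¹; plus 2 excess pairs × P = +57690 cm⁻¹; total 12570 cm⁻¹.
The difference is 12570 − (0) = 12570 cm⁻¹, so high-spin lies lower.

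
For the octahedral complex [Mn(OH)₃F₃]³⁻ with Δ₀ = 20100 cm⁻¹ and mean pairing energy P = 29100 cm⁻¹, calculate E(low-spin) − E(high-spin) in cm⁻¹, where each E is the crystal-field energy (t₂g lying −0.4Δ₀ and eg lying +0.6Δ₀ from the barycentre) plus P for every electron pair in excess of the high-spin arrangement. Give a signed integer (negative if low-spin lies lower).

9000

Ligand charges: 3×(-1) from OH⁻ and 3×(-1) from F⁻ sum to -6; with overall charge -3, Mn is +3.
Mn sits in group 7; removing 3 electrons leaves Mn³⁺ with 7 − 3 = 4 d electrons.
High-spin d⁴ fills as t₂g³ eg¹ with CFSE 3(−0.4) + 1(+0.6) = -0.6Δ₀ = -12060 cm⁻¹.
Low-spin t₂g⁴ eg⁰ gives -1.6Δ₀ = -32160 cm⁻¹, but forming 1 extra pair costs 1P = 29100 cm⁻¹, so E(LS) = -32160 + 29100 = -3060 cm⁻¹.
E(LS) − E(HS) = -3060 − (-12060) = 9000 cm⁻¹.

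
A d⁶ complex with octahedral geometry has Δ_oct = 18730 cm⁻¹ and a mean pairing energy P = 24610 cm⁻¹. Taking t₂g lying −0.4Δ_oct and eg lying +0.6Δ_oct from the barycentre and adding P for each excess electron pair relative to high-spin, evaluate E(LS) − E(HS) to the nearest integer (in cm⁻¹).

11760

In the high-spin limit (t₂g⁴ eg²) the orbital term is -0.4Δ_oct = -7492 cm⁻¹, with no excess pairing.
Low-spin: t₂g⁶ eg⁰, orbital CFSE = -2.4Δ_oct = -44952 cm⁻¹; plus 2 excess pairs × P = +49220 cm⁻¹; total 4268 cm⁻¹.
E(LS) − E(HS) = 4268 − (-7492) = 11760 cm⁻¹.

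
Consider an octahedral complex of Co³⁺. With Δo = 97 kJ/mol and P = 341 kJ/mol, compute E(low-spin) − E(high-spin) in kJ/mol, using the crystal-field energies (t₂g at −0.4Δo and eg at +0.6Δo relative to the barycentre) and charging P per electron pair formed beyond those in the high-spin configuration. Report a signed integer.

488

Co sits in group 9; removing 3 electrons leaves Co³⁺ with 9 − 3 = 6 d electrons.
High-spin: t₂g⁴ eg², CFSE = -0.4Δo = -39 kJ/mol.
For low-spin the configuration is t₂g⁶ eg⁰: orbital energy -2.4 × 97 = -233 kJ/mol, and 2 additional pairs relative to high-spin add 682 kJ/mol, giving 449 kJ/mol.
The difference is 449 − (-39) = 488 kJ/mol, so high-spin lies lower.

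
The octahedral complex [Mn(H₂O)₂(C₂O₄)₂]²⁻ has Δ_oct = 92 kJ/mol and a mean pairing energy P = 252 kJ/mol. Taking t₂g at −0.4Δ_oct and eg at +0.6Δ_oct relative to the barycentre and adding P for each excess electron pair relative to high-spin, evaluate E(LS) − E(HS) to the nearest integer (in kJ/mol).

320

Ligand charges: 2×(+0) from H₂O and 2×(-2) from C₂O₄²⁻ sum to -4; with overall charge -2, Mn is +2.
Mn sits in group 7; removing 2 electrons leaves Mn²⁺ with 7 − 2 = 5 d electrons.
In the high-spin limit (t₂g³ eg²) the orbital term is 0.0Δ_oct = 0 kJ/mol, with no excess pairing.
Low-spin: t₂g⁵ eg⁰, orbital CFSE = -2.0Δ_oct = -184 kJ/mol; plus 2 excess pairs × P = +504 kJ/mol; total 320 kJ/mol.
E(LS) − E(HS) = 320 − (0) = 320 kJ/mol.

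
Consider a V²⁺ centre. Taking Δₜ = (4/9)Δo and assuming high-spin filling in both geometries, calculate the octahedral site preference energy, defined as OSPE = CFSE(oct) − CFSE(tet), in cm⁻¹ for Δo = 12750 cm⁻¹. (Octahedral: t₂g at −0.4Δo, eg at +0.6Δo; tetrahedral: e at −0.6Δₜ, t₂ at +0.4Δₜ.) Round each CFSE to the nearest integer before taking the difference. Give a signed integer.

-10767

V²⁺: group 5, so d-count = 5 − 2 = 3.
Octahedral (high-spin): t2g^3 e_g^0, CFSE = 3(−0.4) + 0(+0.6) = -1.2Δo = -1.2 × 12750 = -15300 cm⁻¹.
In a tetrahedral site the filling is e^2 t2^1: CFSE(tet) = -0.8Δₜ = -0.8 × (4/9)(12750) = -4533 cm⁻¹.
Subtracting, OSPE = -15300 − (-4533) = -10767 cm⁻¹.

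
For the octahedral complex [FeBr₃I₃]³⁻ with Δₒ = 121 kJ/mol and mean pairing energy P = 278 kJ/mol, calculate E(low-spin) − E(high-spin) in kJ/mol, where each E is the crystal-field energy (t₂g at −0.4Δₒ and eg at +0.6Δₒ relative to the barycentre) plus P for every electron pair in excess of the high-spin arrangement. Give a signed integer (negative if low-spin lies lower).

314

Ligand charges: 3×(-1) from Br⁻ and 3×(-1) from I⁻ sum to -6; with overall charge -3, Fe is +3.
Fe³⁺: group 8, so d-count = 8 − 3 = 5.
In the high-spin limit (t₂g³ eg²) the orbital term is 0.0Δₒ = 0 kJ/mol, with no excess pairing.
For low-spin the configuration is t₂g⁵ eg⁰: orbital energy -2.0 × 121 = -242 kJ/mol, and 2 additional pairs relative to high-spin add 556 kJ/mol, giving 314 kJ/mol.
E(LS) − E(HS) = 314 − (0) = 314 kJ/mol.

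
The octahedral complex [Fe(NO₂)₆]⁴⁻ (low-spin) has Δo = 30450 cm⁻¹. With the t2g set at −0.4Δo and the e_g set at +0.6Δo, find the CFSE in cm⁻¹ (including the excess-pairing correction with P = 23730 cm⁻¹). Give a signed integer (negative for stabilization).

-25620

Each NO₂⁻ contributes -1; 6 × (-1) = -6. With overall charge -4, Fe is in the +2 oxidation state.
Fe²⁺: group 8, so d-count = 8 − 2 = 6.
The d⁶ electrons fill as t2g^6 e_g^0.
CFSE(orbital) = 6×(-0.4Δo) + 0×(0.6Δo) = -2.4Δo; with Δo = 30450 cm⁻¹ that is -73080 cm⁻¹.
High-spin d⁶ would be t2g^4 e_g^2 with 1 pair; low-spin has 3, so 2 excess pairs cost +2P = +47460 cm⁻¹.
Combining: -73080 + 47460 = -25620 cm⁻¹.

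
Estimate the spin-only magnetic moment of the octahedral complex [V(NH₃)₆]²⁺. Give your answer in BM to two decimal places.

3.87 BM

NH₃ is neutral, so the +2 overall charge sits on V: oxidation state +2.
V²⁺: group 5, so d-count = 5 − 2 = 3.
For octahedral d³ the high- and low-spin configurations coincide.
Configuration: t₂g³ eg⁰ → 3 unpaired electrons.
μ(spin-only) = √[3(3+2)] = √15 ≈ 3.87 BM.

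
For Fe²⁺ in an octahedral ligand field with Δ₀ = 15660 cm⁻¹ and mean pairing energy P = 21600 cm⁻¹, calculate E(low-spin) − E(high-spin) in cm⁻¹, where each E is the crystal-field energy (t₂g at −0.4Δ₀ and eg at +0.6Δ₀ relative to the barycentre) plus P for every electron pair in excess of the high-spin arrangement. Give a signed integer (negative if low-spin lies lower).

11880

Group 8 minus oxidation state +2 gives a d⁶ configuration for Fe²⁺.
High-spin d⁶ fills as t₂g⁴ eg² with CFSE 4(−0.4) + 2(+0.6) = -0.4Δ₀ = -6264 cm⁻¹.
For low-spin the configuration is t₂g⁶ eg⁰: orbital energy -2.4 × 15660 = -37584 cm⁻¹, and 2 additional pairs relative to high-spin add 43200 cm⁻¹, giving 5616 cm⁻¹.
Thus E(LS) − E(HS) = 11880 cm⁻¹.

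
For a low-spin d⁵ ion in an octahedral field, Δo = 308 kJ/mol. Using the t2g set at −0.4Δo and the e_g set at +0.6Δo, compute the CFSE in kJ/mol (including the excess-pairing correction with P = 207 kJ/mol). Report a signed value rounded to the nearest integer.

-202

The d⁵ electrons fill as t2g^5 e_g^0.
Orbital CFSE = 5(-0.4) + 0(0.6) = -2.0Δo = -2.0 × 308 = -616 kJ/mol.
Pairing penalty: 2 pairs vs 0 in the high-spin reference → 2 extra × P = 414 kJ/mol.
Combining: -616 + 414 = -202 kJ/mol.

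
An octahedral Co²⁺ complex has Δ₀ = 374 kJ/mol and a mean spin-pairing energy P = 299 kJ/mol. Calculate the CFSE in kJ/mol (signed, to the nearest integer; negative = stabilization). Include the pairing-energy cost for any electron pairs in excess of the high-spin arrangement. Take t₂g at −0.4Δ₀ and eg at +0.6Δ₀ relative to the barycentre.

Co²⁺: group 9, so d-count = 9 − 2 = 7.
Here Δ₀ > P (374 > 299), so the low-spin state is favoured.
That gives t₂g⁶ eg¹.
Orbital CFSE = -1.8Δ₀ = -1.8 × 374 = -673 kJ/mol.
Excess pairs vs high-spin: 3 − 2 = 1; pairing cost = +299 kJ/mol.
Net CFSE = -673 + 299 = -374 kJ/mol.

-374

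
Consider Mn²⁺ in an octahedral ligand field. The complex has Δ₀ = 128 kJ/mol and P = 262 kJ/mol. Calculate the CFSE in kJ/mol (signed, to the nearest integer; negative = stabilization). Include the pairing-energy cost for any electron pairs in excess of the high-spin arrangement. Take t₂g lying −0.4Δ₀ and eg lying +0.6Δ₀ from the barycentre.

0

Group 7 minus oxidation state +2 gives a d⁵ configuration for Mn²⁺.
Here Δ₀ < P (128 < 262), so the high-spin state is favoured.
Filling d⁵ accordingly: t₂g³ eg².
Orbital CFSE = 0.0Δ₀ = 0.0 × 128 = 0 kJ/mol.
High-spin has no excess pairs, so no pairing correction applies.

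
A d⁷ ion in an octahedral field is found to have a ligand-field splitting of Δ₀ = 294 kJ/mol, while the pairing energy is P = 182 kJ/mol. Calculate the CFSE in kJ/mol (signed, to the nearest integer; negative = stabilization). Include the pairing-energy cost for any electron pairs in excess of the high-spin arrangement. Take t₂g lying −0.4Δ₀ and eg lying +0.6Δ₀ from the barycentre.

Here Δ₀ > P (294 > 182), so the low-spin state is favoured.
That gives t₂g⁶ eg¹.
Orbital CFSE = -1.8Δ₀ = -1.8 × 294 = -529 kJ/mol.
Excess pairs vs high-spin: 3 − 2 = 1; pairing cost = +182 kJ/mol.
Net CFSE = -529 + 182 = -347 kJ/mol.

-347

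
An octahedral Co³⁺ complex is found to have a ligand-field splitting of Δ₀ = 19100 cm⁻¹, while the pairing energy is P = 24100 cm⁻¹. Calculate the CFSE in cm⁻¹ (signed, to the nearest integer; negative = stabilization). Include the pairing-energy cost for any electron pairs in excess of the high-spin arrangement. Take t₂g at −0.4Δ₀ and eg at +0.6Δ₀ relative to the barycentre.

-7640

Co sits in group 9; removing 3 electrons leaves Co³⁺ with 9 − 3 = 6 d electrons.
Δ₀ < P, so pairing is avoided: the ground state is high-spin.
Configuration: t₂g⁴ eg².
Orbital CFSE = -0.4Δ₀ = -0.4 × 19100 = -7640 cm⁻¹.
High-spin has no excess pairs, so no pairing correction applies.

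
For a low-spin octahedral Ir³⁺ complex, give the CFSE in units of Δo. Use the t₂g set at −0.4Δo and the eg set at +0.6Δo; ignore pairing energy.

Ir³⁺: group 9, so d-count = 9 − 3 = 6.
Configuration: t₂g⁶ eg⁰.
CFSE = 6(-0.4Δo) + 0(0.6Δo) = -2.4Δo + 0.0Δo = -2.4Δo.

-2.4 Δo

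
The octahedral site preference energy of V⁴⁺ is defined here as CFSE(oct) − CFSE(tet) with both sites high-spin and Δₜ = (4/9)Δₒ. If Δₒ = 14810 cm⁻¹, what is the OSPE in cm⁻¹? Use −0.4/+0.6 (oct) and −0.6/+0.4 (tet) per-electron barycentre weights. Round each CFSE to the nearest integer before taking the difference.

-1975

Group 5 minus oxidation state +4 gives a d¹ configuration for V⁴⁺.
Octahedral high-spin t₂g¹ eg⁰: CFSE = -0.4 × 14810 = -5924 cm⁻¹.
Tetrahedral e¹ t₂⁰ gives -0.6Δₜ = -0.6 × (4/9) × 14810 = -3949 cm⁻¹.
OSPE = -5924 − (-3949) = -1975 cm⁻¹.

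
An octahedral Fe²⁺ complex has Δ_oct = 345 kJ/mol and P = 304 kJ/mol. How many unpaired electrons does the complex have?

0

Group 8 minus oxidation state +2 gives a d⁶ configuration for Fe²⁺.
Δ_oct > P, so pairing is preferred: the ground state is low-spin.
Configuration: t2g^6 e_g^0.
Unpaired electrons: 0.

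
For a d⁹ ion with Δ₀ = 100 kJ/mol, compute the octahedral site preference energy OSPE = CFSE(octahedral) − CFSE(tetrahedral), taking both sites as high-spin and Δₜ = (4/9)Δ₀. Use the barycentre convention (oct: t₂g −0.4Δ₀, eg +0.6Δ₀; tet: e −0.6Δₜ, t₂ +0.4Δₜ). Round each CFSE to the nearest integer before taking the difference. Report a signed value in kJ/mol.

-42

In an octahedral site d⁹ (HS) is t2g^6 e_g^3, giving CFSE(oct) = -0.6Δ₀ = -60 kJ/mol.
Tetrahedral e^4 t2^5 gives -0.4Δₜ = -0.4 × (4/9) × 100 = -18 kJ/mol.
Subtracting, OSPE = -60 − (-18) = -42 kJ/mol.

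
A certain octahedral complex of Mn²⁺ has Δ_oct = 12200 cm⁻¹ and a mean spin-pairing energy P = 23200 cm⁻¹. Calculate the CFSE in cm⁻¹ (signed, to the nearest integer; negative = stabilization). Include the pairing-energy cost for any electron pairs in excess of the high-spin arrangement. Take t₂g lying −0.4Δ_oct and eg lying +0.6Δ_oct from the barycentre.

0

Mn sits in group 7; removing 2 electrons leaves Mn²⁺ with 7 − 2 = 5 d electrons.
Δ_oct < P, so pairing is avoided: the ground state is high-spin.
That gives t₂g³ eg².
Orbital CFSE = 0.0Δ_oct = 0.0 × 12200 = 0 cm⁻¹.
High-spin has no excess pairs, so no pairing correction applies.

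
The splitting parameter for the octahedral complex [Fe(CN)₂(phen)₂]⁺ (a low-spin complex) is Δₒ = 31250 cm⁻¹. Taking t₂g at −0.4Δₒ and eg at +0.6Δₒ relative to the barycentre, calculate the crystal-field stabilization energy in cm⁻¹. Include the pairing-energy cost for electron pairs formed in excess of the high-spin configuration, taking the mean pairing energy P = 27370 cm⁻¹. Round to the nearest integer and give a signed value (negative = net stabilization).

Ligand charges: 2×(-1) from CN⁻ and 2×(+0) from phen sum to -2; with overall charge +1, Fe is +3.
Fe is in group 8, so Fe³⁺ is d⁵ (8 − 3 = 5).
Configuration: t₂g⁵ eg⁰.
The orbital stabilization is -2.0Δₒ = -2.0 × 31250 = -62500 cm⁻¹.
Relative to high-spin t₂g³ eg² (0 paired), the low-spin configuration has 2 additional pairs, contributing +2 × 27370 = +54740 cm⁻¹.
Combining: -62500 + 54740 = -7760 cm⁻¹.

-7760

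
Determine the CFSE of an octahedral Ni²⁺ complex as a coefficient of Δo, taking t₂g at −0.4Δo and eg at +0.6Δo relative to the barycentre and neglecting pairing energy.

Ni sits in group 10; removing 2 electrons leaves Ni²⁺ with 10 − 2 = 8 d electrons.
For octahedral d⁸ the high- and low-spin configurations coincide.
Configuration: t₂g⁶ eg².
CFSE = 6(-0.4Δo) + 2(0.6Δo) = -2.4Δo + 1.2Δo = -1.2Δo.

-1.2 Δo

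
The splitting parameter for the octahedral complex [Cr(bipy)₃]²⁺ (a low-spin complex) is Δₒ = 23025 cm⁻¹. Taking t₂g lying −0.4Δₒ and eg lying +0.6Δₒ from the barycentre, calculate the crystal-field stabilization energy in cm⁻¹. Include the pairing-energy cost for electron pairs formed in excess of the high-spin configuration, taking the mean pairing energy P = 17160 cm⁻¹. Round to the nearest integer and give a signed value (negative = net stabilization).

-19680

bipy is neutral, so the +2 overall charge sits on Cr: oxidation state +2.
Cr²⁺: group 6, so d-count = 6 − 2 = 4.
Electron filling gives t₂g⁴ eg⁰.
CFSE(orbital) = 4×(-0.4Δₒ) + 0×(0.6Δₒ) = -1.6Δₒ; with Δₒ = 23025 cm⁻¹ that is -36840 cm⁻¹.
High-spin d⁴ would be t₂g³ eg¹ with 0 pairs; low-spin has 1, so 1 excess pair costs +1P = +17160 cm⁻¹.
Net CFSE = -36840 + 17160 = -19680 cm⁻¹.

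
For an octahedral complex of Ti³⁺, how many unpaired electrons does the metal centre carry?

1

Ti sits in group 4; removing 3 electrons leaves Ti³⁺ with 4 − 3 = 1 d electrons.
Configuration: t₂g¹ eg⁰, giving 1 unpaired electron.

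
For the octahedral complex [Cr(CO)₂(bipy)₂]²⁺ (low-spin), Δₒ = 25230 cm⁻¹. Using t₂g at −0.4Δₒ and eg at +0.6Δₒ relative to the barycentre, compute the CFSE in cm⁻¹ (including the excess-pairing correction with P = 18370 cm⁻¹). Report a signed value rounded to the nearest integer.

Ligand charges: 2×(+0) from CO and 2×(+0) from bipy sum to +0; with overall charge +2, Cr is +2.
Cr is in group 6, so Cr²⁺ is d⁴ (6 − 2 = 4).
Electron filling gives t₂g⁴ eg⁰.
Orbital CFSE = 4(-0.4) + 0(0.6) = -1.6Δₒ = -1.6 × 25230 = -40368 cm⁻¹.
Relative to high-spin t₂g³ eg¹ (0 paired), the low-spin configuration has 1 additional pair, contributing +1 × 18370 = +18370 cm⁻¹.
Net CFSE = -40368 + 18370 = -21998 cm⁻¹.

-21998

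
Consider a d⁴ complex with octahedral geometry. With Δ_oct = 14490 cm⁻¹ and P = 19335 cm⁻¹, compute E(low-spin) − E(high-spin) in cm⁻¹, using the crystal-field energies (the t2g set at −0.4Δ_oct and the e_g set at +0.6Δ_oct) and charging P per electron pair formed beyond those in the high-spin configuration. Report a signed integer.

In the high-spin limit (t2g^3 e_g^1) the orbital term is -0.6Δ_oct = -8694 cm⁻¹, with no excess pairing.
For low-spin the configuration is t2g^4 e_g^0: orbital energy -1.6 × 14490 = -23184 cm⁻¹, and 1 additional pair relative to high-spin adds 19335 cm⁻¹, giving -3849 cm⁻¹.
Thus E(LS) − E(HS) = 4845 cm⁻¹.

4845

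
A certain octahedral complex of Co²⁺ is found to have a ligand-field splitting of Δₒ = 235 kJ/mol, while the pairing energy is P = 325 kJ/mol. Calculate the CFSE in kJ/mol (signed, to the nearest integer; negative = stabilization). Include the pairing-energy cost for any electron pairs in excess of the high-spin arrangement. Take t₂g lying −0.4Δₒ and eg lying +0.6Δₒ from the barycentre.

Co is in group 9, so Co²⁺ is d⁷ (9 − 2 = 7).
Here Δₒ < P (235 < 325), so the high-spin state is favoured.
Filling d⁷ accordingly: t₂g⁵ eg².
Orbital CFSE = -0.8Δₒ = -0.8 × 235 = -188 kJ/mol.
High-spin has no excess pairs, so no pairing correction applies.

-188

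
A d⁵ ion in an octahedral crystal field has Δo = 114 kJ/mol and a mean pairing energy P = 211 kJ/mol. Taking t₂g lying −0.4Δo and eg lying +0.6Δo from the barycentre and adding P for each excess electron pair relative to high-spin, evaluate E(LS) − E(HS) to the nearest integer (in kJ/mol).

194

High-spin: t₂g³ eg², CFSE = 0.0Δo = 0 kJ/mol.
Low-spin: t₂g⁵ eg⁰, orbital CFSE = -2.0Δo = -228 kJ/mol; plus 2 excess pairs × P = +422 kJ/mol; total 194 kJ/mol.
Thus E(LS) − E(HS) = 194 kJ/mol.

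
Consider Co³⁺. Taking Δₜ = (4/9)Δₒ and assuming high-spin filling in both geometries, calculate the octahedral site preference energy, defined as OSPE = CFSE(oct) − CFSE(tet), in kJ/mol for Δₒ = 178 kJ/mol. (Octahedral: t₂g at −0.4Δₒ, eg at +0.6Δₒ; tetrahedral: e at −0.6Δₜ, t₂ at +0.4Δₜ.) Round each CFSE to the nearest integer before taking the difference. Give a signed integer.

-24

Co sits in group 9; removing 3 electrons leaves Co³⁺ with 9 − 3 = 6 d electrons.
Octahedral high-spin t₂g⁴ eg²: CFSE = -0.4 × 178 = -71 kJ/mol.
Tetrahedral: e³ t₂³, CFSE = 3(−0.6) + 3(+0.4) = -0.6Δₜ = -0.6 × (4/9) × 178 = -47 kJ/mol.
OSPE = CFSE(oct) − CFSE(tet) = -71 − (-47) = -24 kJ/mol.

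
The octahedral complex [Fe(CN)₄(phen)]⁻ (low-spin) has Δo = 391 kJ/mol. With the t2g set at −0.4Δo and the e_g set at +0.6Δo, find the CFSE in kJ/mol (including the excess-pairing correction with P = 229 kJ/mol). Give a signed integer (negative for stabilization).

-324

Ligand charges: 4×(-1) from CN⁻ and 1×(+0) from phen sum to -4; with overall charge -1, Fe is +3.
Fe is in group 8, so Fe³⁺ is d⁵ (8 − 3 = 5).
Electron filling gives t2g^5 e_g^0.
Orbital CFSE = 5(-0.4) + 0(0.6) = -2.0Δo = -2.0 × 391 = -782 kJ/mol.
High-spin d⁵ would be t2g^3 e_g^2 with 0 pairs; low-spin has 2, so 2 excess pairs cost +2P = +458 kJ/mol.
Combining: -782 + 458 = -324 kJ/mol.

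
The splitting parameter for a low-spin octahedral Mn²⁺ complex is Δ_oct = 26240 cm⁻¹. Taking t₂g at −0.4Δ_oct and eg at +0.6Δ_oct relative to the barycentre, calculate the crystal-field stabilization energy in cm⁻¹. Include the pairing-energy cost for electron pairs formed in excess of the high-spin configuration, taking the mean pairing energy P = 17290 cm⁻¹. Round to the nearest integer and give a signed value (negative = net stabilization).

Mn is in group 7, so Mn²⁺ is d⁵ (7 − 2 = 5).
Configuration: t₂g⁵ eg⁰.
The orbital stabilization is -2.0Δ_oct = -2.0 × 26240 = -52480 cm⁻¹.
High-spin d⁵ would be t₂g³ eg² with 0 pairs; low-spin has 2, so 2 excess pairs cost +2P = +34580 cm⁻¹.
Combining: -52480 + 34580 = -17900 cm⁻¹.

-17900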